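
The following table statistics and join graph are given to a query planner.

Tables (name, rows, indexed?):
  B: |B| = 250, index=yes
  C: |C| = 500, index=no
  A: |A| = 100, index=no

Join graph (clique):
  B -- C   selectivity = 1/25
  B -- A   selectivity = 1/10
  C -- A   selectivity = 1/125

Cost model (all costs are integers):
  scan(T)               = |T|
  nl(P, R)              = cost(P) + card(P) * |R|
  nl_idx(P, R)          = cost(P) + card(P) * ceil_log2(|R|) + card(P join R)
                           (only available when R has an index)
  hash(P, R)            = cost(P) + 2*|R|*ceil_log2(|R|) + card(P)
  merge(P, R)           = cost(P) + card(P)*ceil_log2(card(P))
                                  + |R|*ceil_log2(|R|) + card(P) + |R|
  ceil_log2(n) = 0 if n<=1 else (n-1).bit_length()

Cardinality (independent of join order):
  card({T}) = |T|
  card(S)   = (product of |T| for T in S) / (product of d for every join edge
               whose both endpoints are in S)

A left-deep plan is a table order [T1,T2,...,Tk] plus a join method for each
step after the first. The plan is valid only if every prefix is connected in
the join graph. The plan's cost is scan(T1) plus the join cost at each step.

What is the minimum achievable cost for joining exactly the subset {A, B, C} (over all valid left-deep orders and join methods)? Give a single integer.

6000

Selinger DP over subsets of {A,B,C}:
  {B}: scan cost=250, card=250
  {C}: scan cost=500, card=500
  {A}: scan cost=100, card=100
  {BC}: card=5000; try (B,hash)→5000, (C,merge)→7500, (B,merge)→7750, (C,hash)→9500, (B,nl_idx)→9500, (C,nl)→125250 …(+1); best=5000 via (B,hash)
  {AB}: card=2500; try (A,hash)→1900, (B,merge)→3150, (A,merge)→3300, (B,nl_idx)→3400, (B,hash)→4200, (B,nl)→25100 …(+1); best=1900 via (A,hash)
  {AC}: card=400; try (A,hash)→2400, (C,merge)→5900, (A,merge)→6300, (C,hash)→9200, (C,nl)→50100, (A,nl)→50500; best=2400 via (A,hash)
  {ABC}: card=400; try (B,nl_idx)→6000, (B,hash)→6800, (B,merge)→8650, (A,hash)→11400, (C,hash)→13400, (C,merge)→39400 …(+4); best=6000 via (B,nl_idx)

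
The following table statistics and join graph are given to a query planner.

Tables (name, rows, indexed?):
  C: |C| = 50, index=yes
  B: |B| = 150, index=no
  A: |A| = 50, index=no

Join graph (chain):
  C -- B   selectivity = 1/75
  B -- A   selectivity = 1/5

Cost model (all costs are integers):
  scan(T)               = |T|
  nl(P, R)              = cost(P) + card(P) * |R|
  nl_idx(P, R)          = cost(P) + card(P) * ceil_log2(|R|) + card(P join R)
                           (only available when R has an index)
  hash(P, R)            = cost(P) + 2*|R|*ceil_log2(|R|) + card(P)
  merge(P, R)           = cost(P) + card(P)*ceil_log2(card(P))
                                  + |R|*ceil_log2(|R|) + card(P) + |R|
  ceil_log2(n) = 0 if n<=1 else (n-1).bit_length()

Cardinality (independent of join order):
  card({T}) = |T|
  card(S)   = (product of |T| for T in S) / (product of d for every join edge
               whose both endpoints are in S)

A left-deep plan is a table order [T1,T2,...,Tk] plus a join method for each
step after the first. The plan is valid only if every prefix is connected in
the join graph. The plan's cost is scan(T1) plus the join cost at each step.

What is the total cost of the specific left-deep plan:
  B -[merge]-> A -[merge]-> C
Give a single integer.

20200

step 1: scan B: cost=150, card=150
step 2: join A via merge
    card(P join A) = 150*50/(5) = 1500
    cost = 150 + 150*8 + 50*6 + 150 + 50 = 1850
step 3: join C via merge
    card(P join C) = 1500*50/(75) = 1000
    cost = 1850 + 1500*11 + 50*6 + 1500 + 50 = 20200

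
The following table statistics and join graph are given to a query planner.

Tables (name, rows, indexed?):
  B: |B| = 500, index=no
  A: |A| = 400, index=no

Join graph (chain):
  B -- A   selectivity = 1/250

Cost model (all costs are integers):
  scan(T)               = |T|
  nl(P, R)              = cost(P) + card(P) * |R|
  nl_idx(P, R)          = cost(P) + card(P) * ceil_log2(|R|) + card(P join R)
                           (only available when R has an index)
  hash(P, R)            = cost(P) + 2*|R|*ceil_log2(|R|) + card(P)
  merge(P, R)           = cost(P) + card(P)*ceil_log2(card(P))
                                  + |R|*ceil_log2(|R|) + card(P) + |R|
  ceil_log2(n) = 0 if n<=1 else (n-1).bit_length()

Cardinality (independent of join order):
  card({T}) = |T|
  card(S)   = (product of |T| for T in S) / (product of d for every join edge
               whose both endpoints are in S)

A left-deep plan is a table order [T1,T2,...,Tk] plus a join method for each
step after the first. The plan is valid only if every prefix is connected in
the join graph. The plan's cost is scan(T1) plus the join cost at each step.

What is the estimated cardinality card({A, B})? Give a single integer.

800

Tables in S: A(400), B(500)
Edges inside S: B-A(d=250)
numerator = 400 * 500 = 200000
denominator = 250 = 250
card(S) = 200000 / 250 = 800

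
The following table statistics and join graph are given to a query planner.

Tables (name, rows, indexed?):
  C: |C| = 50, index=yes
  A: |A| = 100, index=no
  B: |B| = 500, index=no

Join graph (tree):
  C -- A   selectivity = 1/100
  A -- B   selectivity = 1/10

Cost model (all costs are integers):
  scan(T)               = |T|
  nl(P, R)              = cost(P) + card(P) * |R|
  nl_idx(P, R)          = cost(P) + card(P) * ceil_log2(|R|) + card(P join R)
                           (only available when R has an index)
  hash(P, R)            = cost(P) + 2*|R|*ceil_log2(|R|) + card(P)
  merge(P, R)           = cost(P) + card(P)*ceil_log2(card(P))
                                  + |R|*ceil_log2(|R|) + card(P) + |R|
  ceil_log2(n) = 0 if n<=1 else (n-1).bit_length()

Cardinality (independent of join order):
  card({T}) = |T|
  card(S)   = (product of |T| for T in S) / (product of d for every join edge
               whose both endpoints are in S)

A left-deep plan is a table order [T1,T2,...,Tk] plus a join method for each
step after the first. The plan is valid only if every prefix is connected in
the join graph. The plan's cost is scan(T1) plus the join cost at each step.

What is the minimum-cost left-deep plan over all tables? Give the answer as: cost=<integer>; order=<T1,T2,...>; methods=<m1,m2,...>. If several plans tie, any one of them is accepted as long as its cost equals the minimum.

cost=6100; order=A,C,B; methods=nl_idx,merge

Selinger DP (subsets sized 1..n):
  {C}: scan cost=50, card=50
  {A}: scan cost=100, card=100
  {B}: scan cost=500, card=500
  {AC}: card=50; try (C,nl_idx)→750, (C,hash)→800, (A,merge)→1200, (C,merge)→1250, (A,hash)→1500, (A,nl)→5050 …(+1); best=750 via (C,nl_idx)
  {AB}: card=5000; try (A,hash)→2400, (B,merge)→5900, (A,merge)→6300, (B,hash)→9200, (B,nl)→50100, (A,nl)→50500; best=2400 via (A,hash)
  {ABC}: card=2500; try (B,merge)→6100, (C,hash)→8000, (B,hash)→9800, (B,nl)→25750, (C,nl_idx)→34900, (C,merge)→72750 …(+1); best=6100 via (B,merge)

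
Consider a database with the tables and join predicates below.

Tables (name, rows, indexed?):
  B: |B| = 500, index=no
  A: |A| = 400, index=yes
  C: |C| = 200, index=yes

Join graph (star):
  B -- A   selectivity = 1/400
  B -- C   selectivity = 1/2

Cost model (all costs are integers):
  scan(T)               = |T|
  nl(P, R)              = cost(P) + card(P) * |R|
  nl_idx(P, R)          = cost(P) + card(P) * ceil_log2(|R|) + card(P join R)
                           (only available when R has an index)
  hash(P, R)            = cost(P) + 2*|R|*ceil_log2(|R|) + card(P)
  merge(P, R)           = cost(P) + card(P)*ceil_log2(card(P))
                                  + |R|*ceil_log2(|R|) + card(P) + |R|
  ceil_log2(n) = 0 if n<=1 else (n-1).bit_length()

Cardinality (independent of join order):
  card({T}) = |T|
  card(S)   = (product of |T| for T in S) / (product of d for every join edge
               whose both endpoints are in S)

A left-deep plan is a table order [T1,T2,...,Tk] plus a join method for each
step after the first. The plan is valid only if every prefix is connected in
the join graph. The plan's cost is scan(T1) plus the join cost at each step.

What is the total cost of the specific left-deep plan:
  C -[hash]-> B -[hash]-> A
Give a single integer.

step 1: scan C: cost=200, card=200
step 2: join B via hash
    card(P join B) = 200*500/(2) = 50000
    cost = 200 + 2*500*9 + 200 = 9400
step 3: join A via hash
    card(P join A) = 50000*400/(400) = 50000
    cost = 9400 + 2*400*9 + 50000 = 66600

66600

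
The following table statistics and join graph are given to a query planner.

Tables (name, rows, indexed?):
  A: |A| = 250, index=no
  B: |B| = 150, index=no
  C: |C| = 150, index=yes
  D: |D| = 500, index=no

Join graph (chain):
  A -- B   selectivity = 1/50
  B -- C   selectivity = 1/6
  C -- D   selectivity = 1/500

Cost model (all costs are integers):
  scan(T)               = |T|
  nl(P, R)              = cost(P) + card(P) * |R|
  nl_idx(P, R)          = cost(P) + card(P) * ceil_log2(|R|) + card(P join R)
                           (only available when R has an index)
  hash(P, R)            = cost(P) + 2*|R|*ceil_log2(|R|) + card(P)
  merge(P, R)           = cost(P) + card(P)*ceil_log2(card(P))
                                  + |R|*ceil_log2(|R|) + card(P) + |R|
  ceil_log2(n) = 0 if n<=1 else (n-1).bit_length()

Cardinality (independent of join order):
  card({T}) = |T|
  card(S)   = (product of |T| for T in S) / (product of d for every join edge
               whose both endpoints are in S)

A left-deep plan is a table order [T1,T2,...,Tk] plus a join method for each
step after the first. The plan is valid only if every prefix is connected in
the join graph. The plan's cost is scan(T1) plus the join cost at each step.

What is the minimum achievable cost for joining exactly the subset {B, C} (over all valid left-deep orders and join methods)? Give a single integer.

Selinger DP over subsets of {B,C}:
  {B}: scan cost=150, card=150
  {C}: scan cost=150, card=150
  {BC}: card=3750; try (C,hash)→2700, (B,hash)→2700, (C,merge)→2850, (B,merge)→2850, (C,nl_idx)→5100, (C,nl)→22650 …(+1); best=2700 via (C,hash)

2700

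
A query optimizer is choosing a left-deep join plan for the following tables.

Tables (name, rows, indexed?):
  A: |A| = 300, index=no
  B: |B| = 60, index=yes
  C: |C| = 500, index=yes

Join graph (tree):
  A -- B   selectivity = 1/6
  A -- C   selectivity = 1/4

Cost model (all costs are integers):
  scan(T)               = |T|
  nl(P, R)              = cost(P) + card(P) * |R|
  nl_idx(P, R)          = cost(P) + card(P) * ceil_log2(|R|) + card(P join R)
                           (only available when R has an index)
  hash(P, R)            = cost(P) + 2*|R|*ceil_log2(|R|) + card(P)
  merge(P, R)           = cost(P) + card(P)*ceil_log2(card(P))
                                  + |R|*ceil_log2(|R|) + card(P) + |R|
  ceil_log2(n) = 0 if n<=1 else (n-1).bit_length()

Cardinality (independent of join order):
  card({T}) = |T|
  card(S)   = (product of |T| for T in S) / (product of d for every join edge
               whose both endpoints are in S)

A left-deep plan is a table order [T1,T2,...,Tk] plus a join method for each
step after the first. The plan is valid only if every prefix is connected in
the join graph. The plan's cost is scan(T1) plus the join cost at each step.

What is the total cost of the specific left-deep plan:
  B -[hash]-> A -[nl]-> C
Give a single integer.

1505520

step 1: scan B: cost=60, card=60
step 2: join A via hash
    card(P join A) = 60*300/(6) = 3000
    cost = 60 + 2*300*9 + 60 = 5520
step 3: join C via nl
    card(P join C) = 3000*500/(4) = 375000
    cost = 5520 + 3000*500 = 1505520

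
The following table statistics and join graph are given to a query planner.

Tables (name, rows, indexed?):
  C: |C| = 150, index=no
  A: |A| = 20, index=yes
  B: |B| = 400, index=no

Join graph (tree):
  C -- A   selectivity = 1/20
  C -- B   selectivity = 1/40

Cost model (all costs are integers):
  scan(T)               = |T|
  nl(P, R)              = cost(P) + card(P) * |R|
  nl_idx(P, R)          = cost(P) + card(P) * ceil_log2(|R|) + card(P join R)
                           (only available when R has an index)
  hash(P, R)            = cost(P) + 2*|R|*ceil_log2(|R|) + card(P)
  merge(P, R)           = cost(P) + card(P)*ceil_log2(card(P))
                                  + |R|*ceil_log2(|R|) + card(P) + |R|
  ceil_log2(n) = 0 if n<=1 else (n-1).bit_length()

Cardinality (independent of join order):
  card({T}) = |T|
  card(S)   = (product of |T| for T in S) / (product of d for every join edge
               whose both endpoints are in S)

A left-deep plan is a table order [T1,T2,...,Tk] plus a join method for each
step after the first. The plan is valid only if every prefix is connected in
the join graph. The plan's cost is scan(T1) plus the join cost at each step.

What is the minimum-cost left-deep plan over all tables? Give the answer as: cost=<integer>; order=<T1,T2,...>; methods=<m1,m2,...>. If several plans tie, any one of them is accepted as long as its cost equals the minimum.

Selinger DP (subsets sized 1..n):
  {C}: scan cost=150, card=150
  {A}: scan cost=20, card=20
  {B}: scan cost=400, card=400
  {AC}: card=150; try (A,hash)→500, (A,nl_idx)→1050, (C,merge)→1490, (A,merge)→1620, (C,hash)→2440, (C,nl)→3020 …(+1); best=500 via (A,hash)
  {BC}: card=1500; try (C,hash)→3200, (B,merge)→5500, (C,merge)→5750, (B,hash)→7500, (B,nl)→60150, (C,nl)→60400; best=3200 via (C,hash)
  {ABC}: card=1500; try (A,hash)→4900, (B,merge)→5850, (B,hash)→7850, (A,nl_idx)→12200, (A,merge)→21320, (A,nl)→33200 …(+1); best=4900 via (A,hash)

cost=4900; order=B,C,A; methods=hash,hash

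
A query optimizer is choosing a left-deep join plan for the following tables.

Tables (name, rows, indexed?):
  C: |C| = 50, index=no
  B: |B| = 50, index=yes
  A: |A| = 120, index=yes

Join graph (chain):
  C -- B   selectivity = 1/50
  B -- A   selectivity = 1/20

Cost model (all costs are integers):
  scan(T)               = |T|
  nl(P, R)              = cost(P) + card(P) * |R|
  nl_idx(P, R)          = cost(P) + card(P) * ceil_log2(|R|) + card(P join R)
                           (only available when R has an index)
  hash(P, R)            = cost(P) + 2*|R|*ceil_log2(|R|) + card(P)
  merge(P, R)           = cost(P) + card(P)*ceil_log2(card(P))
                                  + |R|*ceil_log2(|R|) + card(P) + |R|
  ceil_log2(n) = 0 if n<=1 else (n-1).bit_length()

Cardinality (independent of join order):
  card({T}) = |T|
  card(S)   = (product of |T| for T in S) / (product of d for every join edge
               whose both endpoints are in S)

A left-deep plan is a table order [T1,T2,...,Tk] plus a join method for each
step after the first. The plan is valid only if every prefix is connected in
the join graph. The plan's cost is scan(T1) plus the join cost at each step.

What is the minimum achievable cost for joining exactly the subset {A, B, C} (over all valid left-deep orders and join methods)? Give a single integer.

Selinger DP over subsets of {A,B,C}:
  {C}: scan cost=50, card=50
  {B}: scan cost=50, card=50
  {A}: scan cost=120, card=120
  {BC}: card=50; try (B,nl_idx)→400, (C,hash)→700, (B,hash)→700, (C,merge)→750, (B,merge)→750, (C,nl)→2550 …(+1); best=400 via (B,nl_idx)
  {AB}: card=300; try (A,nl_idx)→700, (B,hash)→840, (B,nl_idx)→1140, (A,merge)→1360, (B,merge)→1430, (A,hash)→1780 …(+2); best=700 via (A,nl_idx)
  {ABC}: card=300; try (A,nl_idx)→1050, (C,hash)→1600, (A,merge)→1710, (A,hash)→2130, (C,merge)→4050, (A,nl)→6400 …(+1); best=1050 via (A,nl_idx)

1050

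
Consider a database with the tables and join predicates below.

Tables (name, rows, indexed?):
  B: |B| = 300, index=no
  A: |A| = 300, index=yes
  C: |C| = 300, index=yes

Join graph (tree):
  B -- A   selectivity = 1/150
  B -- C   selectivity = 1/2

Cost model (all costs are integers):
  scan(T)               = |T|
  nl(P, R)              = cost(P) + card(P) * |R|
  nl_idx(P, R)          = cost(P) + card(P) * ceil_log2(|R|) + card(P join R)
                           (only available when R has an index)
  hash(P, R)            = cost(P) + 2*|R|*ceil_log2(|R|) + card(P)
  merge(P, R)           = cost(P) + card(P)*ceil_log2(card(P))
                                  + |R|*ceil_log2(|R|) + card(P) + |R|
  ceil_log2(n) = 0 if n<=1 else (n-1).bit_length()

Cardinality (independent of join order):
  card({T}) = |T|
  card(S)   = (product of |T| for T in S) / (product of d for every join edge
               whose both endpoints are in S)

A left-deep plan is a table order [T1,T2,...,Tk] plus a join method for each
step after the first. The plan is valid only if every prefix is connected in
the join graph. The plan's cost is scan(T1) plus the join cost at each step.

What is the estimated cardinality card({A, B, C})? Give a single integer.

Tables in S: A(300), B(300), C(300)
Edges inside S: B-A(d=150), B-C(d=2)
numerator = 300 * 300 * 300 = 27000000
denominator = 150 * 2 = 300
card(S) = 27000000 / 300 = 90000

90000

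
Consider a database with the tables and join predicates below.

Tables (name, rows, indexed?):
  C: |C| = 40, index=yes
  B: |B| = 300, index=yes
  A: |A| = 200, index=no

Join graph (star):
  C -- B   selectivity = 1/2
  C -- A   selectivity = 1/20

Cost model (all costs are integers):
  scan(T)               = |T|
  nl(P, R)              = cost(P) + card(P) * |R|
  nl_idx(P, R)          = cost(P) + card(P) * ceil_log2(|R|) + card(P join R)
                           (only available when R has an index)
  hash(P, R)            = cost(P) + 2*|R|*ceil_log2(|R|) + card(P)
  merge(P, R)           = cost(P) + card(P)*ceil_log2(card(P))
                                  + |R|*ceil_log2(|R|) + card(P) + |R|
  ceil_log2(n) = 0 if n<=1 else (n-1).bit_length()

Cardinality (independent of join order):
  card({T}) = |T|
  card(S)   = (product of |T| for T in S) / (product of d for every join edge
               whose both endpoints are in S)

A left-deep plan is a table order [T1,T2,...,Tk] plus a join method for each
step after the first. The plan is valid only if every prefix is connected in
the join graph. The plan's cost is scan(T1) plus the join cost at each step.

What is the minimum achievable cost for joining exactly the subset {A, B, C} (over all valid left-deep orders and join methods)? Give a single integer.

Selinger DP over subsets of {A,B,C}:
  {C}: scan cost=40, card=40
  {B}: scan cost=300, card=300
  {A}: scan cost=200, card=200
  {BC}: card=6000; try (C,hash)→1080, (B,merge)→3320, (C,merge)→3580, (B,hash)→5480, (B,nl_idx)→6400, (C,nl_idx)→8100 …(+2); best=1080 via (C,hash)
  {AC}: card=400; try (C,hash)→880, (C,nl_idx)→1800, (A,merge)→2120, (C,merge)→2280, (A,hash)→3280, (A,nl)→8040 …(+1); best=880 via (C,hash)
  {ABC}: card=60000; try (B,hash)→6680, (B,merge)→7880, (A,hash)→10280, (B,nl_idx)→64480, (A,merge)→86880, (B,nl)→120880 …(+1); best=6680 via (B,hash)

6680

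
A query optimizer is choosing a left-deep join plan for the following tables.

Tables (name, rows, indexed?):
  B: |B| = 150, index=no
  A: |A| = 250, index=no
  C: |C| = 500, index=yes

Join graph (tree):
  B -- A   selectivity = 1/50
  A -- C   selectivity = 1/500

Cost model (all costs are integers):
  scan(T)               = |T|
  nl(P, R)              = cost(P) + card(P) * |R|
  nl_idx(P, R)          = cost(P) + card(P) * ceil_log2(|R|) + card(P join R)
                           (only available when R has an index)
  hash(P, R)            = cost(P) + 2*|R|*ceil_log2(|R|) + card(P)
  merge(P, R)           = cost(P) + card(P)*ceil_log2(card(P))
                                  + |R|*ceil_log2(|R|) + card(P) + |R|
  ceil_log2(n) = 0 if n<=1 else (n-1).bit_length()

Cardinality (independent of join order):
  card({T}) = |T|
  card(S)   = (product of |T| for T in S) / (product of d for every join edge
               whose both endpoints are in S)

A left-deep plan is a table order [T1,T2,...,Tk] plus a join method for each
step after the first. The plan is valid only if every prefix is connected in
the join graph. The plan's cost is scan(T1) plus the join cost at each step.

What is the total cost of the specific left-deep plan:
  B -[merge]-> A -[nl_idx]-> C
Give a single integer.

step 1: scan B: cost=150, card=150
step 2: join A via merge
    card(P join A) = 150*250/(50) = 750
    cost = 150 + 150*8 + 250*8 + 150 + 250 = 3750
step 3: join C via nl_idx
    card(P join C) = 750*500/(500) = 750
    cost = 3750 + 750*9 + 750 = 11250

11250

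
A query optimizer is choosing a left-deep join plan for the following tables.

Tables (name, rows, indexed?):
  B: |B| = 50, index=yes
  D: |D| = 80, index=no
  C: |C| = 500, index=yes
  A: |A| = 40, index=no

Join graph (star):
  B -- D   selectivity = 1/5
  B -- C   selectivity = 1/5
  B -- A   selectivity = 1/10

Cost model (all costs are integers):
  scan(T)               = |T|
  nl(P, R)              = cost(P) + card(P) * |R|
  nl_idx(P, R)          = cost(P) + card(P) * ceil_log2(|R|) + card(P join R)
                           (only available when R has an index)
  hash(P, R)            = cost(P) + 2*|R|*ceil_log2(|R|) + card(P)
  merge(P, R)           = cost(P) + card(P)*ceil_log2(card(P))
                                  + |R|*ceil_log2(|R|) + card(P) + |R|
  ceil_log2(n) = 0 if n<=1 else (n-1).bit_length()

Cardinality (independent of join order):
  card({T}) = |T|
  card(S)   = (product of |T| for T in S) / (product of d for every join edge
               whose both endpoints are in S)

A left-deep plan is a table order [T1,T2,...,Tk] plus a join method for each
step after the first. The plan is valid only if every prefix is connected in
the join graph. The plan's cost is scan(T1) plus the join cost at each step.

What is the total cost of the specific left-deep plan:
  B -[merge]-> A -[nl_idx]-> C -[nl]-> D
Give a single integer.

1622480

step 1: scan B: cost=50, card=50
step 2: join A via merge
    card(P join A) = 50*40/(10) = 200
    cost = 50 + 50*6 + 40*6 + 50 + 40 = 680
step 3: join C via nl_idx
    card(P join C) = 200*500/(5) = 20000
    cost = 680 + 200*9 + 20000 = 22480
step 4: join D via nl
    card(P join D) = 20000*80/(5) = 320000
    cost = 22480 + 20000*80 = 1622480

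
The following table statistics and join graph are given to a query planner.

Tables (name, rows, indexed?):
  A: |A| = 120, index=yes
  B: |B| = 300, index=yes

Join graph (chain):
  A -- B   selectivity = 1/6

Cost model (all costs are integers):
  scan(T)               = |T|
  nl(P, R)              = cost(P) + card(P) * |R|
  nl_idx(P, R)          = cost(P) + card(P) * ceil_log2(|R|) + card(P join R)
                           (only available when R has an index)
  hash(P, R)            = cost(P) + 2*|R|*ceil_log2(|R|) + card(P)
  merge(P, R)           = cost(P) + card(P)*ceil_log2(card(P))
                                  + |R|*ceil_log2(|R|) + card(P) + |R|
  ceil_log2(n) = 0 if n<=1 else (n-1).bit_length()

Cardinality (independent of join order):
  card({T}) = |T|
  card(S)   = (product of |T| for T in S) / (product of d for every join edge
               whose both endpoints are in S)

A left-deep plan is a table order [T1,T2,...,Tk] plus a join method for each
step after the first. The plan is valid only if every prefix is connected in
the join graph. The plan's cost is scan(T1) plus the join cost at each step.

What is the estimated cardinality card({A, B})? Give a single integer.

6000

Tables in S: A(120), B(300)
Edges inside S: A-B(d=6)
numerator = 120 * 300 = 36000
denominator = 6 = 6
card(S) = 36000 / 6 = 6000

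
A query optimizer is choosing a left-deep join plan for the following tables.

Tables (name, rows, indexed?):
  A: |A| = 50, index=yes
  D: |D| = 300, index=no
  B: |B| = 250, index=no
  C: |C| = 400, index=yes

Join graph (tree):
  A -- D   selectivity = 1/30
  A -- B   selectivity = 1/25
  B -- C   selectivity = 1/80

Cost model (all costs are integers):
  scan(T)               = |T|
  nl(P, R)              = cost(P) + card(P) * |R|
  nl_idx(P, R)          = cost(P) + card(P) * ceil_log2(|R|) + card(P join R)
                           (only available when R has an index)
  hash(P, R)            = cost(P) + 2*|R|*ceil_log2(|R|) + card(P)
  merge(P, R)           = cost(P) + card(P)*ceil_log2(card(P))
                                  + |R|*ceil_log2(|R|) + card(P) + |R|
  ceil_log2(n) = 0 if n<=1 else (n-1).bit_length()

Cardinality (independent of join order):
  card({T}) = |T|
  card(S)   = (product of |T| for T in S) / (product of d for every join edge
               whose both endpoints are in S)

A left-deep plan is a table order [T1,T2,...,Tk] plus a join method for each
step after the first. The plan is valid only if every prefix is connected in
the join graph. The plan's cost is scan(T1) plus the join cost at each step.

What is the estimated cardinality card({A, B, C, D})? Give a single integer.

25000

Tables in S: A(50), B(250), C(400), D(300)
Edges inside S: A-D(d=30), A-B(d=25), B-C(d=80)
numerator = 50 * 250 * 400 * 300 = 1500000000
denominator = 30 * 25 * 80 = 60000
card(S) = 1500000000 / 60000 = 25000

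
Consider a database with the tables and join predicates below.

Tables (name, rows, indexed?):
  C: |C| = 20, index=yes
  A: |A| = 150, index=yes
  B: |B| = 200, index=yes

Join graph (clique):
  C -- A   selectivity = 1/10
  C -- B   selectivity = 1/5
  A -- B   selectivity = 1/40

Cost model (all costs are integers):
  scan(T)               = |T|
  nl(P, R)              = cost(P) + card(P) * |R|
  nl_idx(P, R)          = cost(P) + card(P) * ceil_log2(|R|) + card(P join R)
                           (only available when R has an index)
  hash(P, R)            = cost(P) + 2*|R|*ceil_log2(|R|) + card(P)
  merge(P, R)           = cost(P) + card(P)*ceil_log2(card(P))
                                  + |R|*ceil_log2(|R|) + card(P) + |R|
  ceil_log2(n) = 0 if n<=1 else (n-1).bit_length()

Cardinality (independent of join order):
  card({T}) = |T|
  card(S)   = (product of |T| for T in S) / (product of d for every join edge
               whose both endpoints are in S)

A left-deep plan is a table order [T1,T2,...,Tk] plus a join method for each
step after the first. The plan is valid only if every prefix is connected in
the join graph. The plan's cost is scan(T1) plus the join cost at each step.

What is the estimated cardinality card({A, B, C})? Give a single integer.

Tables in S: A(150), B(200), C(20)
Edges inside S: C-A(d=10), C-B(d=5), A-B(d=40)
numerator = 150 * 200 * 20 = 600000
denominator = 10 * 5 * 40 = 2000
card(S) = 600000 / 2000 = 300

300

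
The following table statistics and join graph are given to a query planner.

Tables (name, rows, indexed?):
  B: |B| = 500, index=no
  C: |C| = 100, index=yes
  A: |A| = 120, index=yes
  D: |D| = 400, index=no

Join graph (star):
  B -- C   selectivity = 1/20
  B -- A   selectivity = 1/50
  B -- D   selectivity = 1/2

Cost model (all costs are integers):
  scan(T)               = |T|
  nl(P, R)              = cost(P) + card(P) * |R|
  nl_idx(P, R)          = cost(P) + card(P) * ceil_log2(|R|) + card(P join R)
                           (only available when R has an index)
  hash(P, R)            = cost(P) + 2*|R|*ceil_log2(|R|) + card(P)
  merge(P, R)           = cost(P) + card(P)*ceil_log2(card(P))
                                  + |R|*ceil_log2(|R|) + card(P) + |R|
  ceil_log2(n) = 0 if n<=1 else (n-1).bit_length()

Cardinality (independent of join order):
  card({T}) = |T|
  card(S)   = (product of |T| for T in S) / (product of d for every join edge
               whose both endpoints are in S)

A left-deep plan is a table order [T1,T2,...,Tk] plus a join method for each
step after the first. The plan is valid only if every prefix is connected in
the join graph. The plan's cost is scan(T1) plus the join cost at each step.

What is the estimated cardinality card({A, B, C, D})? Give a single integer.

Tables in S: A(120), B(500), C(100), D(400)
Edges inside S: B-C(d=20), B-A(d=50), B-D(d=2)
numerator = 120 * 500 * 100 * 400 = 2400000000
denominator = 20 * 50 * 2 = 2000
card(S) = 2400000000 / 2000 = 1200000

1200000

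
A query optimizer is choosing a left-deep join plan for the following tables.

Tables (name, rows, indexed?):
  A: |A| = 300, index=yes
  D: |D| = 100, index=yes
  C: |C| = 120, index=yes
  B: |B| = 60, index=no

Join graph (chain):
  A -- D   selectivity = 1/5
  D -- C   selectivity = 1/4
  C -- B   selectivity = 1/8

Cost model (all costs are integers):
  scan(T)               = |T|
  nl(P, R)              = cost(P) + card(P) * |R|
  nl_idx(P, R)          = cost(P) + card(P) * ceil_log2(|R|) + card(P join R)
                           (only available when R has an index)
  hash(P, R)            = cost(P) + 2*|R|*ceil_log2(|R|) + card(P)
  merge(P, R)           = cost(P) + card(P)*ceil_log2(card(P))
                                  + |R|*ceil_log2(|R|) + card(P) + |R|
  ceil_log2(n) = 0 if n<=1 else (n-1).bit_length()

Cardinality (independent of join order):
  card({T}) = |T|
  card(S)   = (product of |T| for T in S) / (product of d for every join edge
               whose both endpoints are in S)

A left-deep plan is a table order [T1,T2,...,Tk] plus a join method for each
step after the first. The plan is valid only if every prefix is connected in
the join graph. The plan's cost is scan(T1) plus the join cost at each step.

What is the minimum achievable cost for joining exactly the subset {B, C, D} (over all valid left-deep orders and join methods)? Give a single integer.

3260

Selinger DP over subsets of {B,C,D}:
  {D}: scan cost=100, card=100
  {C}: scan cost=120, card=120
  {B}: scan cost=60, card=60
  {CD}: card=3000; try (D,hash)→1640, (C,merge)→1860, (D,merge)→1880, (C,hash)→1880, (C,nl_idx)→3800, (D,nl_idx)→3960 …(+2); best=1640 via (D,hash)
  {BC}: card=900; try (B,hash)→960, (C,nl_idx)→1380, (C,merge)→1440, (B,merge)→1500, (C,hash)→1800, (C,nl)→7260 …(+1); best=960 via (B,hash)
  {BCD}: card=22500; try (D,hash)→3260, (B,hash)→5360, (D,merge)→11660, (D,nl_idx)→29760, (B,merge)→41060, (D,nl)→90960 …(+1); best=3260 via (D,hash)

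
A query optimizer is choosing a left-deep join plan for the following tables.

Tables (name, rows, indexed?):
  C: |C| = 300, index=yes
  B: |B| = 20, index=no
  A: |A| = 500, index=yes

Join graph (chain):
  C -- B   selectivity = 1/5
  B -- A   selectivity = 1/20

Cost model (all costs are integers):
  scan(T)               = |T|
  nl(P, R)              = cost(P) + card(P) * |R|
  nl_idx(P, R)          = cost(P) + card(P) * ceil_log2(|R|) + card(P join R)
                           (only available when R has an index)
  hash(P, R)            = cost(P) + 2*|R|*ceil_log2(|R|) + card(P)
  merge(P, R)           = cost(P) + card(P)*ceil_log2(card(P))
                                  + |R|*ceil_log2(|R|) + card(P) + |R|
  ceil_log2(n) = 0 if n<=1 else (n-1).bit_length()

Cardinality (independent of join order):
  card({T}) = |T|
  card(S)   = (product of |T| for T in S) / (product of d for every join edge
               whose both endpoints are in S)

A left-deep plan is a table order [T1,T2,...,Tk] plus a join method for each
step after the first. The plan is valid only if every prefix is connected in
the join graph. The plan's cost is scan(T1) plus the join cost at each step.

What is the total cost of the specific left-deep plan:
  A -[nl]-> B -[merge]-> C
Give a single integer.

step 1: scan A: cost=500, card=500
step 2: join B via nl
    card(P join B) = 500*20/(20) = 500
    cost = 500 + 500*20 = 10500
step 3: join C via merge
    card(P join C) = 500*300/(5) = 30000
    cost = 10500 + 500*9 + 300*9 + 500 + 300 = 18500

18500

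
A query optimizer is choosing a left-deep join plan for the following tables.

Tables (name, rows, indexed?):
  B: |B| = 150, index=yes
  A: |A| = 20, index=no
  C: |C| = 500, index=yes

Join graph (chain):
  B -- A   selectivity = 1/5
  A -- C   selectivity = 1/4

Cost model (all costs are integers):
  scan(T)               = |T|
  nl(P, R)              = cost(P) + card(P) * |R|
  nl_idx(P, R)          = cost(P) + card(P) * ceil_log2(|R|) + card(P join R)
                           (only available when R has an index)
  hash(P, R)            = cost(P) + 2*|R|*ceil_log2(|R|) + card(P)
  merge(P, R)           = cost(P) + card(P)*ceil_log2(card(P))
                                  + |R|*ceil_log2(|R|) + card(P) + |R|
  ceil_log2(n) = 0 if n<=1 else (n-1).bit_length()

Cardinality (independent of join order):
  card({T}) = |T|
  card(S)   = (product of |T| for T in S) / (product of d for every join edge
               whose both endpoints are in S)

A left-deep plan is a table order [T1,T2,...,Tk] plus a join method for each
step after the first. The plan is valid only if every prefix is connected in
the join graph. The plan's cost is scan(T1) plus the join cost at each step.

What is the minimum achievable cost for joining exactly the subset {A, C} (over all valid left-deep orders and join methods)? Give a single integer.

1200

Selinger DP over subsets of {A,C}:
  {A}: scan cost=20, card=20
  {C}: scan cost=500, card=500
  {AC}: card=2500; try (A,hash)→1200, (C,nl_idx)→2700, (C,merge)→5140, (A,merge)→5620, (C,hash)→9040, (C,nl)→10020 …(+1); best=1200 via (A,hash)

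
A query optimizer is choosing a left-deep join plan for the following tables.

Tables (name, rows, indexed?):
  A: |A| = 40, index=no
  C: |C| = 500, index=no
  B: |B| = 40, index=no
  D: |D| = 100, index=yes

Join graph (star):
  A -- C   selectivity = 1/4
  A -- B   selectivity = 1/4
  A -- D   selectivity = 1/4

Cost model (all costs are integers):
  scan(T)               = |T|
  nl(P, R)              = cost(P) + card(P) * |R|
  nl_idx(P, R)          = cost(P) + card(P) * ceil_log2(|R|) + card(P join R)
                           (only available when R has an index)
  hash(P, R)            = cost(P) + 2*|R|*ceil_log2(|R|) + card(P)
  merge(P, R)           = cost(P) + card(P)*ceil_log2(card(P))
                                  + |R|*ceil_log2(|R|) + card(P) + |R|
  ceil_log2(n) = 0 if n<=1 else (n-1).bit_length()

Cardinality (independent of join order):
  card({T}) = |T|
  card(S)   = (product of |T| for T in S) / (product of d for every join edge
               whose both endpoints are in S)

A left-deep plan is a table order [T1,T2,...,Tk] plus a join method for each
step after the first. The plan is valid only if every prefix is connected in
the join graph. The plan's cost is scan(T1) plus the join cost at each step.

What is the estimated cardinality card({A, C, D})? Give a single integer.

Tables in S: A(40), C(500), D(100)
Edges inside S: A-C(d=4), A-D(d=4)
numerator = 40 * 500 * 100 = 2000000
denominator = 4 * 4 = 16
card(S) = 2000000 / 16 = 125000

125000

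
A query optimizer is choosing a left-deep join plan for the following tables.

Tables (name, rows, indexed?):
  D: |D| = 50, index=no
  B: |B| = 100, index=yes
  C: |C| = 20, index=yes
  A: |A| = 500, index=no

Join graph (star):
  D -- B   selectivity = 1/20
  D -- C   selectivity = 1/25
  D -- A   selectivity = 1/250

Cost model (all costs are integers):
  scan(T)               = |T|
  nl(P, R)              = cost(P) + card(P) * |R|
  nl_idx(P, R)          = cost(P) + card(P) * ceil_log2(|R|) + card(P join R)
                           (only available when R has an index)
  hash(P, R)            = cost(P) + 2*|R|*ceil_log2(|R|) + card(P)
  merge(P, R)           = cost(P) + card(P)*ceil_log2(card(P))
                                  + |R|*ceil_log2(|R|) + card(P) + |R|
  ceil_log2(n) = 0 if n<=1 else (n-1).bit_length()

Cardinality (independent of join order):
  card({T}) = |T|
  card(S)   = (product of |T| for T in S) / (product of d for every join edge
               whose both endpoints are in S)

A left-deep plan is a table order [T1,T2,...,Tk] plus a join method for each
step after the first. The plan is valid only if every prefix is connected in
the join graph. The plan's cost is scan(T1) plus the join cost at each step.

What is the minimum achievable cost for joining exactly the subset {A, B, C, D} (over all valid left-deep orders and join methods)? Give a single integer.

2860

Selinger DP over subsets of {A,B,C,D}:
  {D}: scan cost=50, card=50
  {B}: scan cost=100, card=100
  {C}: scan cost=20, card=20
  {A}: scan cost=500, card=500
  {BD}: card=250; try (B,nl_idx)→650, (D,hash)→800, (B,merge)→1200, (D,merge)→1250, (B,hash)→1500, (B,nl)→5050 …(+1); best=650 via (B,nl_idx)
  {CD}: card=40; try (C,hash)→300, (C,nl_idx)→340, (D,merge)→490, (C,merge)→520, (D,hash)→640, (D,nl)→1020 …(+1); best=300 via (C,hash)
  {AD}: card=100; try (D,hash)→1600, (A,merge)→5400, (D,merge)→5850, (A,hash)→9100, (A,nl)→25050, (D,nl)→25500; best=1600 via (D,hash)
  {BCD}: card=200; try (B,nl_idx)→780, (C,hash)→1100, (B,merge)→1380, (B,hash)→1740, (C,nl_idx)→2100, (C,merge)→3020 …(+2); best=780 via (B,nl_idx)
  {ABD}: card=500; try (B,nl_idx)→2800, (B,hash)→3100, (B,merge)→3200, (A,merge)→7900, (A,hash)→9900, (B,nl)→11600 …(+1); best=2800 via (B,nl_idx)
  {ACD}: card=80; try (C,hash)→1900, (C,nl_idx)→2180, (C,merge)→2520, (C,nl)→3600, (A,merge)→5580, (A,hash)→9340 …(+1); best=1900 via (C,hash)
  {ABCD}: card=400; try (B,nl_idx)→2860, (B,merge)→3340, (B,hash)→3380, (C,hash)→3500, (C,nl_idx)→5700, (A,merge)→7580 …(+5); best=2860 via (B,nl_idx)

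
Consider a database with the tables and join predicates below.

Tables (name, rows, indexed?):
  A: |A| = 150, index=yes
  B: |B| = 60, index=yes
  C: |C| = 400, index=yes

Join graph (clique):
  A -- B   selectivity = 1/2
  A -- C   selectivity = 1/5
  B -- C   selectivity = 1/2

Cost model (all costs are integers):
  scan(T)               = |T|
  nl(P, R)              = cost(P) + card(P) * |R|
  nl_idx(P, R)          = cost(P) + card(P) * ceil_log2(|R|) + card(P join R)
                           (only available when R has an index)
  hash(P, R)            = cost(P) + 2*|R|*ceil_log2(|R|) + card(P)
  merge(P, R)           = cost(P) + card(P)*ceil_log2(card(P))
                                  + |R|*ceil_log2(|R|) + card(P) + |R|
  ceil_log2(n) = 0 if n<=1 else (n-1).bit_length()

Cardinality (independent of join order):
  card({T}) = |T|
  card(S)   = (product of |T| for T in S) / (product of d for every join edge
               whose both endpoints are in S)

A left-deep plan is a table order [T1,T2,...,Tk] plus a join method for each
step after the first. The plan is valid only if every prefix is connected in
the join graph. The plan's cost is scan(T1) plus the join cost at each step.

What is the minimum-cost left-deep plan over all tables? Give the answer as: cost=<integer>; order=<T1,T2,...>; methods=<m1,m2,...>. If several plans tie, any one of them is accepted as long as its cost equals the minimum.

Selinger DP (subsets sized 1..n):
  {A}: scan cost=150, card=150
  {B}: scan cost=60, card=60
  {C}: scan cost=400, card=400
  {AB}: card=4500; try (B,hash)→1020, (A,merge)→1830, (B,merge)→1920, (A,hash)→2520, (A,nl_idx)→5040, (B,nl_idx)→5550 …(+2); best=1020 via (B,hash)
  {AC}: card=12000; try (A,hash)→3200, (C,merge)→5500, (A,merge)→5750, (C,hash)→7500, (C,nl_idx)→13500, (A,nl_idx)→15600 …(+2); best=3200 via (A,hash)
  {BC}: card=12000; try (B,hash)→1520, (C,merge)→4480, (B,merge)→4820, (C,hash)→7320, (C,nl_idx)→12600, (B,nl_idx)→14800 …(+2); best=1520 via (B,hash)
  {ABC}: card=180000; try (C,hash)→12720, (B,hash)→15920, (A,hash)→15920, (C,merge)→68020, (A,merge)→182870, (B,merge)→183620 …(+6); best=12720 via (C,hash)

cost=12720; order=A,B,C; methods=hash,hash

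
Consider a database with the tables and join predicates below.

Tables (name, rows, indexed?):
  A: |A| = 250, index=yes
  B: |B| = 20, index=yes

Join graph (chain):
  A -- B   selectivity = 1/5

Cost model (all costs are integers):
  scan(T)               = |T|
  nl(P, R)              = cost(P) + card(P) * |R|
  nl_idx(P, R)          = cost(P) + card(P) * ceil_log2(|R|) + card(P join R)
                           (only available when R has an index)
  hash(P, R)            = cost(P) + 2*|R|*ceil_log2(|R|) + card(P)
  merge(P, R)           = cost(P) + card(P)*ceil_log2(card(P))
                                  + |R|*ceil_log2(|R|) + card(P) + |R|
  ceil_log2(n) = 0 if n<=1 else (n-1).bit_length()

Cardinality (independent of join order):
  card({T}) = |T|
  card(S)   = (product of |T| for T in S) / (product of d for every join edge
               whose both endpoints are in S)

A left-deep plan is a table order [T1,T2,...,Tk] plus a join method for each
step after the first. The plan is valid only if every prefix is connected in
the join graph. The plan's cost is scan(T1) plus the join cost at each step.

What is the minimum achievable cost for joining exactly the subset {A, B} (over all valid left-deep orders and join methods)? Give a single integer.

Selinger DP over subsets of {A,B}:
  {A}: scan cost=250, card=250
  {B}: scan cost=20, card=20
  {AB}: card=1000; try (B,hash)→700, (A,nl_idx)→1180, (A,merge)→2390, (B,nl_idx)→2500, (B,merge)→2620, (A,hash)→4040 …(+2); best=700 via (B,hash)

700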